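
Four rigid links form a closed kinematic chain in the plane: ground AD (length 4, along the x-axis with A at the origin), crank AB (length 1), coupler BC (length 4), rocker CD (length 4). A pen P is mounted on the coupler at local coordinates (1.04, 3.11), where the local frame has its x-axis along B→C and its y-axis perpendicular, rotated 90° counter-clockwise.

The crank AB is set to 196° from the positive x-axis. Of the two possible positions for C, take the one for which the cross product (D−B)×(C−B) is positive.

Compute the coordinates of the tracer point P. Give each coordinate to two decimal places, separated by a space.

-2.90 2.37

A=(0,0), D=(4.00,0)
B = A + 1.00·(cos196°, sin196°) = (-0.9613, -0.2756)
|BD| = 4.9689
circle(B,4.00) ∩ circle(D,4.00): a=2.4845, h=3.1349
  candidates: C₊=(1.3455,2.9922) cross=15.577; C₋=(1.6933,-3.2679) cross=-15.577
  mode + wants cross > 0 → take C=(1.3455,2.9922) (cross=15.577)
ex = (C−B)/|BC| = (0.5767,0.8170); ey = (-0.8170,0.5767)
P = B + 1.04·ex + 3.11·ey = (-2.9023,2.3675)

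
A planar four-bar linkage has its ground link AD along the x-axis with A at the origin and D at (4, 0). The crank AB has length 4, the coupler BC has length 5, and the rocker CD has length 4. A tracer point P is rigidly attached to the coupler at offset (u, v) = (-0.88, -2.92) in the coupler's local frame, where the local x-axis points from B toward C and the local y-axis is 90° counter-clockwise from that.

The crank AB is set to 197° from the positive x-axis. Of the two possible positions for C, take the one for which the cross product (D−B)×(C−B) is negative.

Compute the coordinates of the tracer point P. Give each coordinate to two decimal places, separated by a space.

-5.51 -3.71

A=(0,0), D=(4.00,0)
B = A + 4.00·(cos197°, sin197°) = (-3.8252, -1.1695)
|BD| = 7.9121
circle(B,5.00) ∩ circle(D,4.00): a=4.5248, h=2.1275
  candidates: C₊=(0.3354,1.6034) cross=16.833; C₋=(0.9643,-2.6048) cross=-16.833
  mode - wants cross < 0 → take C=(0.9643,-2.6048) (cross=-16.833)
ex = (C−B)/|BC| = (0.9579,-0.2871); ey = (0.2871,0.9579)
P = B + -0.88·ex + -2.92·ey = (-5.5064,-3.7140)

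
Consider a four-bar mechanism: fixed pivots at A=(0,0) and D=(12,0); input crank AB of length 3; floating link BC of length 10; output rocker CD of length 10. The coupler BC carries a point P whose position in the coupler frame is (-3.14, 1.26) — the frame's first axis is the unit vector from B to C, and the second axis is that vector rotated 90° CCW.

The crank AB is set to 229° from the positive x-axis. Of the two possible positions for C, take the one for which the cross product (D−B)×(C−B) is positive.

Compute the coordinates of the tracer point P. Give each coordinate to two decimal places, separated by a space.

-4.83 -4.07

A=(0,0), D=(12.00,0)
B = A + 3.00·(cos229°, sin229°) = (-1.9682, -2.2641)
|BD| = 14.1505
circle(B,10.00) ∩ circle(D,10.00): a=7.0752, h=7.0669
  candidates: C₊=(3.8852,5.8438) cross=100.000; C₋=(6.1466,-8.1079) cross=-100.000
  mode + wants cross > 0 → take C=(3.8852,5.8438) (cross=100.000)
ex = (C−B)/|BC| = (0.5853,0.8108); ey = (-0.8108,0.5853)
P = B + -3.14·ex + 1.26·ey = (-4.8277,-4.0725)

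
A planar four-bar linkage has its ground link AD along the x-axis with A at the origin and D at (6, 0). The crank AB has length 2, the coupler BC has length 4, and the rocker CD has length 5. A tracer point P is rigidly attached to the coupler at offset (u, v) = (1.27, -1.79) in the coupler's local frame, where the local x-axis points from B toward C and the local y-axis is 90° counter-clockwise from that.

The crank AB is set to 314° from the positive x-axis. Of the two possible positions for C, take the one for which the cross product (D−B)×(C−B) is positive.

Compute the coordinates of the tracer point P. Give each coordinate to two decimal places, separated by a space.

3.27 -0.31

A=(0,0), D=(6.00,0)
B = A + 2.00·(cos314°, sin314°) = (1.3893, -1.4387)
|BD| = 4.8299
circle(B,4.00) ∩ circle(D,5.00): a=1.4833, h=3.7148
  candidates: C₊=(1.6987,2.5493) cross=17.942; C₋=(3.9118,-4.5431) cross=-17.942
  mode + wants cross > 0 → take C=(1.6987,2.5493) (cross=17.942)
ex = (C−B)/|BC| = (0.0774,0.9970); ey = (-0.9970,0.0774)
P = B + 1.27·ex + -1.79·ey = (3.2722,-0.3109)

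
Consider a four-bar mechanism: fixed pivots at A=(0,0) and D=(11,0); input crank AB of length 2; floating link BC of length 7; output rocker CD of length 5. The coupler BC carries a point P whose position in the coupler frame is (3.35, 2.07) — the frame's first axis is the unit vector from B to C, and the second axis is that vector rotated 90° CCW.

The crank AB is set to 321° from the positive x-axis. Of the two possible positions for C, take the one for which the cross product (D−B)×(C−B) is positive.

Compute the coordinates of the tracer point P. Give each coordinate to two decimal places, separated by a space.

A=(0,0), D=(11.00,0)
B = A + 2.00·(cos321°, sin321°) = (1.5543, -1.2586)
|BD| = 9.5292
circle(B,7.00) ∩ circle(D,5.00): a=6.0239, h=3.5655
  candidates: C₊=(7.0545,3.0713) cross=33.976; C₋=(7.9963,-3.9973) cross=-33.976
  mode + wants cross > 0 → take C=(7.0545,3.0713) (cross=33.976)
ex = (C−B)/|BC| = (0.7857,0.6186); ey = (-0.6186,0.7857)
P = B + 3.35·ex + 2.07·ey = (2.9061,2.4400)

2.91 2.44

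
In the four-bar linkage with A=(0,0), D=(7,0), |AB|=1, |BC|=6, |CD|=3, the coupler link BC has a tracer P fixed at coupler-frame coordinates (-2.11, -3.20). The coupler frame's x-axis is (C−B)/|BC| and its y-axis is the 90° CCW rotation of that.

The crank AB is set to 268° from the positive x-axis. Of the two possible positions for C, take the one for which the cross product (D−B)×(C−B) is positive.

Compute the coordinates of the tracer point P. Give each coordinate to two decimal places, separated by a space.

-0.08 -4.83

A=(0,0), D=(7.00,0)
B = A + 1.00·(cos268°, sin268°) = (-0.0349, -0.9994)
|BD| = 7.1055
circle(B,6.00) ∩ circle(D,3.00): a=5.4527, h=2.5036
  candidates: C₊=(5.0115,2.2463) cross=17.790; C₋=(5.7157,-2.7112) cross=-17.790
  mode + wants cross > 0 → take C=(5.0115,2.2463) (cross=17.790)
ex = (C−B)/|BC| = (0.8411,0.5409); ey = (-0.5409,0.8411)
P = B + -2.11·ex + -3.20·ey = (-0.0785,-4.8322)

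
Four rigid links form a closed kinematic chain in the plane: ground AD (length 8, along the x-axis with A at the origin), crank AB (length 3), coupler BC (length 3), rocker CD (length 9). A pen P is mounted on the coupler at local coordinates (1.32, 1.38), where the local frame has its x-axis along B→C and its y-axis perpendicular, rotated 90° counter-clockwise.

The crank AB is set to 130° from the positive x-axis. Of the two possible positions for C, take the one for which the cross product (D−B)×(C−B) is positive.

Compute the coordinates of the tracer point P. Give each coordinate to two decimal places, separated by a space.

-1.99 4.21

A=(0,0), D=(8.00,0)
B = A + 3.00·(cos130°, sin130°) = (-1.9284, 2.2981)
|BD| = 10.1909
circle(B,3.00) ∩ circle(D,9.00): a=1.5629, h=2.5608
  candidates: C₊=(0.1717,4.4405) cross=26.096; C₋=(-0.9832,-0.5491) cross=-26.096
  mode + wants cross > 0 → take C=(0.1717,4.4405) (cross=26.096)
ex = (C−B)/|BC| = (0.7000,0.7141); ey = (-0.7141,0.7000)
P = B + 1.32·ex + 1.38·ey = (-1.9898,4.2068)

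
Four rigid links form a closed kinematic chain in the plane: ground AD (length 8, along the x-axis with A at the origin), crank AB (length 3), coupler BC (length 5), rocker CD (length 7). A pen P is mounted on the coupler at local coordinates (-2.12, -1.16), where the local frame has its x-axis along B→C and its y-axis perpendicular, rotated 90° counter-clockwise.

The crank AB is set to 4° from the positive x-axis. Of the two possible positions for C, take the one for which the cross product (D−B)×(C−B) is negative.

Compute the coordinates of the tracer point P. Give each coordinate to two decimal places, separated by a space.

A=(0,0), D=(8.00,0)
B = A + 3.00·(cos4°, sin4°) = (2.9927, 0.2093)
|BD| = 5.0117
circle(B,5.00) ∩ circle(D,7.00): a=0.1114, h=4.9988
  candidates: C₊=(3.3128,5.1990) cross=25.052; C₋=(2.8953,-4.7898) cross=-25.052
  mode - wants cross < 0 → take C=(2.8953,-4.7898) (cross=-25.052)
ex = (C−B)/|BC| = (-0.0195,-0.9998); ey = (0.9998,-0.0195)
P = B + -2.12·ex + -1.16·ey = (1.8742,2.3515)

1.87 2.35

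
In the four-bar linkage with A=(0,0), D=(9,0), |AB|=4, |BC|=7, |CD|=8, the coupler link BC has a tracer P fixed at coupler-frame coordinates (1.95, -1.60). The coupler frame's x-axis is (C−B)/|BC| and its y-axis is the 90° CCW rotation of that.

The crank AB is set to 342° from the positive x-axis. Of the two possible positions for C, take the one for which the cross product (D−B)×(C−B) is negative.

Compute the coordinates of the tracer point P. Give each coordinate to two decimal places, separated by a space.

3.13 -3.67

A=(0,0), D=(9.00,0)
B = A + 4.00·(cos342°, sin342°) = (3.8042, -1.2361)
|BD| = 5.3408
circle(B,7.00) ∩ circle(D,8.00): a=1.2661, h=6.8845
  candidates: C₊=(3.4426,5.7546) cross=36.769; C₋=(6.6293,-7.6407) cross=-36.769
  mode - wants cross < 0 → take C=(6.6293,-7.6407) (cross=-36.769)
ex = (C−B)/|BC| = (0.4036,-0.9149); ey = (0.9149,0.4036)
P = B + 1.95·ex + -1.60·ey = (3.1273,-3.6659)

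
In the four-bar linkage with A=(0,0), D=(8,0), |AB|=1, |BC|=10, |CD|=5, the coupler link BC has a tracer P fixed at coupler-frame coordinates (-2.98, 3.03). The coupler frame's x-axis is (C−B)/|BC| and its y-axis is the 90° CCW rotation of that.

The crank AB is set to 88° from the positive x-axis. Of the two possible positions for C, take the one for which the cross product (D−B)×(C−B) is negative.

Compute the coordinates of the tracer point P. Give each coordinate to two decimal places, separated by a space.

A=(0,0), D=(8.00,0)
B = A + 1.00·(cos88°, sin88°) = (0.0349, 0.9994)
|BD| = 8.0276
circle(B,10.00) ∩ circle(D,5.00): a=8.6852, h=4.9566
  candidates: C₊=(9.2696,4.8361) cross=39.789; C₋=(8.0355,-4.9999) cross=-39.789
  mode - wants cross < 0 → take C=(8.0355,-4.9999) (cross=-39.789)
ex = (C−B)/|BC| = (0.8001,-0.5999); ey = (0.5999,0.8001)
P = B + -2.98·ex + 3.03·ey = (-0.5315,5.2113)

-0.53 5.21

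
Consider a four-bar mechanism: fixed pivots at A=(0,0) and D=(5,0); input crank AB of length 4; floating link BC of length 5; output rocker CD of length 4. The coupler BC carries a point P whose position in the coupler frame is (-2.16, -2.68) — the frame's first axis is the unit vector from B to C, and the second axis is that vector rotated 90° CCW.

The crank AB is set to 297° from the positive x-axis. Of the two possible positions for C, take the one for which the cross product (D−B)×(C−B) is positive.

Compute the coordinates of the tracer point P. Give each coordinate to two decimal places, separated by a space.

4.72 -5.41

A=(0,0), D=(5.00,0)
B = A + 4.00·(cos297°, sin297°) = (1.8160, -3.5640)
|BD| = 4.7792
circle(B,5.00) ∩ circle(D,4.00): a=3.3312, h=3.7287
  candidates: C₊=(1.2546,1.4044) cross=17.820; C₋=(6.8160,-3.5640) cross=-17.820
  mode + wants cross > 0 → take C=(1.2546,1.4044) (cross=17.820)
ex = (C−B)/|BC| = (-0.1123,0.9937); ey = (-0.9937,-0.1123)
P = B + -2.16·ex + -2.68·ey = (4.7215,-5.4095)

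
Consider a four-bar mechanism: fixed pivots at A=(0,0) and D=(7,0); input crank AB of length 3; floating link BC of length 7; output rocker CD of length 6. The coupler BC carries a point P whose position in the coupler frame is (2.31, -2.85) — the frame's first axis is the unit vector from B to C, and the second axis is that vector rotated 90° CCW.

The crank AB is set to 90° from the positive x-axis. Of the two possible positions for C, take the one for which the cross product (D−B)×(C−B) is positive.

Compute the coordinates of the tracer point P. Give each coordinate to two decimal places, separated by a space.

A=(0,0), D=(7.00,0)
B = A + 3.00·(cos90°, sin90°) = (0.0000, 3.0000)
|BD| = 7.6158
circle(B,7.00) ∩ circle(D,6.00): a=4.6614, h=5.2222
  candidates: C₊=(6.3416,5.9638) cross=39.771; C₋=(2.2274,-3.6362) cross=-39.771
  mode + wants cross > 0 → take C=(6.3416,5.9638) (cross=39.771)
ex = (C−B)/|BC| = (0.9059,0.4234); ey = (-0.4234,0.9059)
P = B + 2.31·ex + -2.85·ey = (3.2994,1.3961)

3.30 1.40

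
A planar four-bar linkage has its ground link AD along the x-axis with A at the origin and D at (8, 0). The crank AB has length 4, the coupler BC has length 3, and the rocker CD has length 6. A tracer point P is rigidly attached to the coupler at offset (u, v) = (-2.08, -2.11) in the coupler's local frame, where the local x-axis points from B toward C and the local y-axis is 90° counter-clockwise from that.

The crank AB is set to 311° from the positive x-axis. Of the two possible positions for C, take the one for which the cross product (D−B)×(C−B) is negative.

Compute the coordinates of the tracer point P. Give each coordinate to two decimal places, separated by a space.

A=(0,0), D=(8.00,0)
B = A + 4.00·(cos311°, sin311°) = (2.6242, -3.0188)
|BD| = 6.1654
circle(B,3.00) ∩ circle(D,6.00): a=0.8931, h=2.8640
  candidates: C₊=(2.0006,-0.0844) cross=17.658; C₋=(4.8052,-5.0787) cross=-17.658
  mode - wants cross < 0 → take C=(4.8052,-5.0787) (cross=-17.658)
ex = (C−B)/|BC| = (0.7270,-0.6866); ey = (0.6866,0.7270)
P = B + -2.08·ex + -2.11·ey = (-0.3367,-3.1246)

-0.34 -3.12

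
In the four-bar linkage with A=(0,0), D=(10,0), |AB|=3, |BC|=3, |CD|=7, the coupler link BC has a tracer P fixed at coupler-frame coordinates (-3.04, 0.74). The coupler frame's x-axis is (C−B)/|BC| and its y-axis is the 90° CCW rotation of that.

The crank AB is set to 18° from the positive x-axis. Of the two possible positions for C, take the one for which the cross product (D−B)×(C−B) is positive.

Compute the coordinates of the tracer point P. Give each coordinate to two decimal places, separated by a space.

A=(0,0), D=(10.00,0)
B = A + 3.00·(cos18°, sin18°) = (2.8532, 0.9271)
|BD| = 7.2067
circle(B,3.00) ∩ circle(D,7.00): a=0.8282, h=2.8834
  candidates: C₊=(4.0454,3.6800) cross=20.780; C₋=(3.3035,-2.0390) cross=-20.780
  mode + wants cross > 0 → take C=(4.0454,3.6800) (cross=20.780)
ex = (C−B)/|BC| = (0.3974,0.9176); ey = (-0.9176,0.3974)
P = B + -3.04·ex + 0.74·ey = (0.9660,-1.5685)

0.97 -1.57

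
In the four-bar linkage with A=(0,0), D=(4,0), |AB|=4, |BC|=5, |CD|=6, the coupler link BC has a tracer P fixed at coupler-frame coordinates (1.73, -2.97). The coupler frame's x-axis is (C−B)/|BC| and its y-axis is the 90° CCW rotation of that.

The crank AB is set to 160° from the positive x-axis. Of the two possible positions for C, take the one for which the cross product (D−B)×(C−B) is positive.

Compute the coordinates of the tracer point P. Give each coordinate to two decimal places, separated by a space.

-0.53 0.18

A=(0,0), D=(4.00,0)
B = A + 4.00·(cos160°, sin160°) = (-3.7588, 1.3681)
|BD| = 7.8785
circle(B,5.00) ∩ circle(D,6.00): a=3.2411, h=3.8072
  candidates: C₊=(0.0942,4.5547) cross=29.995; C₋=(-1.2280,-2.9441) cross=-29.995
  mode + wants cross > 0 → take C=(0.0942,4.5547) (cross=29.995)
ex = (C−B)/|BC| = (0.7706,0.6373); ey = (-0.6373,0.7706)
P = B + 1.73·ex + -2.97·ey = (-0.5328,0.1820)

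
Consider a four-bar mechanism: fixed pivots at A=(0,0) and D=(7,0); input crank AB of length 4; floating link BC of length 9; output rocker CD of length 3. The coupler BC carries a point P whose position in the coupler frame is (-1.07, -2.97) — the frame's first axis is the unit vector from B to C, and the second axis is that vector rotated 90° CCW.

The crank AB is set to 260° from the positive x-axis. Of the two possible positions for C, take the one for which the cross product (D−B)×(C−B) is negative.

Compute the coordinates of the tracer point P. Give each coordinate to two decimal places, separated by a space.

A=(0,0), D=(7.00,0)
B = A + 4.00·(cos260°, sin260°) = (-0.6946, -3.9392)
|BD| = 8.6443
circle(B,9.00) ∩ circle(D,3.00): a=8.4867, h=2.9959
  candidates: C₊=(5.4945,2.5949) cross=25.897; C₋=(8.2250,-2.7385) cross=-25.897
  mode - wants cross < 0 → take C=(8.2250,-2.7385) (cross=-25.897)
ex = (C−B)/|BC| = (0.9911,0.1334); ey = (-0.1334,0.9911)
P = B + -1.07·ex + -2.97·ey = (-1.3588,-7.0254)

-1.36 -7.03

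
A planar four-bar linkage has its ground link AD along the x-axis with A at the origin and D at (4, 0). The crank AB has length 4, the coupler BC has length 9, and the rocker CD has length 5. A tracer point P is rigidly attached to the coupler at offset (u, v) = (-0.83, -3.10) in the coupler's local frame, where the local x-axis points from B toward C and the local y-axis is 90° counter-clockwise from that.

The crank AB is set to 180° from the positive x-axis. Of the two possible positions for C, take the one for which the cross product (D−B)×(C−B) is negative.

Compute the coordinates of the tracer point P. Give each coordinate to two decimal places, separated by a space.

-6.41 -2.12

A=(0,0), D=(4.00,0)
B = A + 4.00·(cos180°, sin180°) = (-4.0000, 0.0000)
|BD| = 8.0000
circle(B,9.00) ∩ circle(D,5.00): a=7.5000, h=4.9749
  candidates: C₊=(3.5000,4.9749) cross=39.799; C₋=(3.5000,-4.9749) cross=-39.799
  mode - wants cross < 0 → take C=(3.5000,-4.9749) (cross=-39.799)
ex = (C−B)/|BC| = (0.8333,-0.5528); ey = (0.5528,0.8333)
P = B + -0.83·ex + -3.10·ey = (-6.4053,-2.1245)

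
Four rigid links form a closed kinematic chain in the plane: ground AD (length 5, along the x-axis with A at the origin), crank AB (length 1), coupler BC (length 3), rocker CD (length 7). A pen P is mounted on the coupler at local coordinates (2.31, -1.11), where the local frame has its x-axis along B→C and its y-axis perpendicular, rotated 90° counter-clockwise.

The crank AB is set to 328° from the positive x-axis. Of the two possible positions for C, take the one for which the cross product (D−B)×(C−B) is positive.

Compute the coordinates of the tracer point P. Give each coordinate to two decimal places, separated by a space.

-0.97 1.28

A=(0,0), D=(5.00,0)
B = A + 1.00·(cos328°, sin328°) = (0.8480, -0.5299)
|BD| = 4.1856
circle(B,3.00) ∩ circle(D,7.00): a=-2.6854, h=1.3373
  candidates: C₊=(-1.9851,0.4567) cross=5.598; C₋=(-1.6465,-2.1965) cross=-5.598
  mode + wants cross > 0 → take C=(-1.9851,0.4567) (cross=5.598)
ex = (C−B)/|BC| = (-0.9444,0.3289); ey = (-0.3289,-0.9444)
P = B + 2.31·ex + -1.11·ey = (-0.9684,1.2780)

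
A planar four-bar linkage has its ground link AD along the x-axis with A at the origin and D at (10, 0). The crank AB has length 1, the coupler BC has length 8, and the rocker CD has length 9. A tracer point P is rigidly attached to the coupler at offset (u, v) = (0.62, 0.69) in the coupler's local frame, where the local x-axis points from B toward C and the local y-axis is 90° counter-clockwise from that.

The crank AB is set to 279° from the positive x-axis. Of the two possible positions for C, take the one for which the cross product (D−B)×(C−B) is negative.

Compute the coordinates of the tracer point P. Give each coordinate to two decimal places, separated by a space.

A=(0,0), D=(10.00,0)
B = A + 1.00·(cos279°, sin279°) = (0.1564, -0.9877)
|BD| = 9.8930
circle(B,8.00) ∩ circle(D,9.00): a=4.0873, h=6.8771
  candidates: C₊=(3.5367,6.2631) cross=68.035; C₋=(4.9099,-7.4223) cross=-68.035
  mode - wants cross < 0 → take C=(4.9099,-7.4223) (cross=-68.035)
ex = (C−B)/|BC| = (0.5942,-0.8043); ey = (0.8043,0.5942)
P = B + 0.62·ex + 0.69·ey = (1.0798,-1.0764)

1.08 -1.08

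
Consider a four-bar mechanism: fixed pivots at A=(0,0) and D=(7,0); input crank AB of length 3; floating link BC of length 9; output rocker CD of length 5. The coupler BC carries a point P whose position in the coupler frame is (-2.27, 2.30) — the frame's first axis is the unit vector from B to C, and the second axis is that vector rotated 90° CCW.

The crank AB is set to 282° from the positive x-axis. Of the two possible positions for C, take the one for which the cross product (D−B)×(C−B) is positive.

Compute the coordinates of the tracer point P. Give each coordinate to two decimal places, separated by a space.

A=(0,0), D=(7.00,0)
B = A + 3.00·(cos282°, sin282°) = (0.6237, -2.9344)
|BD| = 7.0191
circle(B,9.00) ∩ circle(D,5.00): a=7.4987, h=4.9769
  candidates: C₊=(5.3550,4.7216) cross=34.934; C₋=(9.5163,-4.3207) cross=-34.934
  mode + wants cross > 0 → take C=(5.3550,4.7216) (cross=34.934)
ex = (C−B)/|BC| = (0.5257,0.8507); ey = (-0.8507,0.5257)
P = B + -2.27·ex + 2.30·ey = (-2.5261,-3.6564)

-2.53 -3.66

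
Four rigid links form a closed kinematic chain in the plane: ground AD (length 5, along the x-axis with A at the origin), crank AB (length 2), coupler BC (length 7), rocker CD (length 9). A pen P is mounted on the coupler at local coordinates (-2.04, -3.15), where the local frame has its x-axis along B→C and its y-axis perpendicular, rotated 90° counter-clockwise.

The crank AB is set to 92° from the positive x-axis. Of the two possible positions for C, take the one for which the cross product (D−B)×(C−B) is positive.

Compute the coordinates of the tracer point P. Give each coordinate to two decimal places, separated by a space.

2.20 -0.99

A=(0,0), D=(5.00,0)
B = A + 2.00·(cos92°, sin92°) = (-0.0698, 1.9988)
|BD| = 5.4496
circle(B,7.00) ∩ circle(D,9.00): a=-0.2112, h=6.9968
  candidates: C₊=(2.3000,8.5854) cross=38.130; C₋=(-2.8326,-4.4329) cross=-38.130
  mode + wants cross > 0 → take C=(2.3000,8.5854) (cross=38.130)
ex = (C−B)/|BC| = (0.3385,0.9410); ey = (-0.9410,0.3385)
P = B + -2.04·ex + -3.15·ey = (2.2036,-0.9872)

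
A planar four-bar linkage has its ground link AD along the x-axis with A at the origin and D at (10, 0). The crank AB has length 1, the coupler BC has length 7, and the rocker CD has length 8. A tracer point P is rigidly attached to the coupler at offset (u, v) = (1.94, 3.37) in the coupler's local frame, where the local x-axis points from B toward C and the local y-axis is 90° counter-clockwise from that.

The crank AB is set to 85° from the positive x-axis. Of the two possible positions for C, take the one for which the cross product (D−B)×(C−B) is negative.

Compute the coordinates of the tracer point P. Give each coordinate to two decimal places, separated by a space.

3.97 1.10

A=(0,0), D=(10.00,0)
B = A + 1.00·(cos85°, sin85°) = (0.0872, 0.9962)
|BD| = 9.9628
circle(B,7.00) ∩ circle(D,8.00): a=4.2286, h=5.5784
  candidates: C₊=(4.8523,6.1239) cross=55.577; C₋=(3.7368,-4.9771) cross=-55.577
  mode - wants cross < 0 → take C=(3.7368,-4.9771) (cross=-55.577)
ex = (C−B)/|BC| = (0.5214,-0.8533); ey = (0.8533,0.5214)
P = B + 1.94·ex + 3.37·ey = (3.9743,1.0978)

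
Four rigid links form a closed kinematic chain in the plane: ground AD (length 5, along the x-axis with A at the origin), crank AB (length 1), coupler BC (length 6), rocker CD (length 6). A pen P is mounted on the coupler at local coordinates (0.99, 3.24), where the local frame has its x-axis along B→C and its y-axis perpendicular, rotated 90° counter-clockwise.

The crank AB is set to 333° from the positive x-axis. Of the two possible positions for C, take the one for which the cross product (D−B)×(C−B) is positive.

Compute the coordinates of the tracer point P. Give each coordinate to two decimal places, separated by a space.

-2.02 1.28

A=(0,0), D=(5.00,0)
B = A + 1.00·(cos333°, sin333°) = (0.8910, -0.4540)
|BD| = 4.1340
circle(B,6.00) ∩ circle(D,6.00): a=2.0670, h=5.6327
  candidates: C₊=(2.3269,5.3717) cross=23.286; C₋=(3.5641,-5.8256) cross=-23.286
  mode + wants cross > 0 → take C=(2.3269,5.3717) (cross=23.286)
ex = (C−B)/|BC| = (0.2393,0.9709); ey = (-0.9709,0.2393)
P = B + 0.99·ex + 3.24·ey = (-2.0179,1.2826)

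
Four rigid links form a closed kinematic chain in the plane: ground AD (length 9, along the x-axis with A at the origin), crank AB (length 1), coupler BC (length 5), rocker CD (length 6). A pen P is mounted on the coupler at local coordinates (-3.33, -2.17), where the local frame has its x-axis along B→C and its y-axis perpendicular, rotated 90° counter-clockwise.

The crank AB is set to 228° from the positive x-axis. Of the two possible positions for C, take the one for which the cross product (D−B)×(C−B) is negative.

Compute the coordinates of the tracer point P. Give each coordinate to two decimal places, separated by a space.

A=(0,0), D=(9.00,0)
B = A + 1.00·(cos228°, sin228°) = (-0.6691, -0.7431)
|BD| = 9.6976
circle(B,5.00) ∩ circle(D,6.00): a=4.2817, h=2.5821
  candidates: C₊=(3.4021,2.1595) cross=25.040; C₋=(3.7978,-2.9895) cross=-25.040
  mode - wants cross < 0 → take C=(3.7978,-2.9895) (cross=-25.040)
ex = (C−B)/|BC| = (0.8934,-0.4493); ey = (0.4493,0.8934)
P = B + -3.33·ex + -2.17·ey = (-4.6191,-1.1857)

-4.62 -1.19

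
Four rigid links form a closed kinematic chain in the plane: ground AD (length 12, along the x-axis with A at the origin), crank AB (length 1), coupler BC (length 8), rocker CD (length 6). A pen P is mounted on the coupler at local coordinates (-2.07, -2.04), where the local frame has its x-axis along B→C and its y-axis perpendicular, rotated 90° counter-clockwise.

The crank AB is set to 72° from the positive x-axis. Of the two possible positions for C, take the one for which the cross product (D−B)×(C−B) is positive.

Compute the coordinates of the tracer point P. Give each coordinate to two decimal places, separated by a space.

-0.78 -1.74

A=(0,0), D=(12.00,0)
B = A + 1.00·(cos72°, sin72°) = (0.3090, 0.9511)
|BD| = 11.7296
circle(B,8.00) ∩ circle(D,6.00): a=7.0584, h=3.7656
  candidates: C₊=(7.6495,4.1319) cross=44.169; C₋=(7.0388,-3.3744) cross=-44.169
  mode + wants cross > 0 → take C=(7.6495,4.1319) (cross=44.169)
ex = (C−B)/|BC| = (0.9176,0.3976); ey = (-0.3976,0.9176)
P = B + -2.07·ex + -2.04·ey = (-0.7792,-1.7438)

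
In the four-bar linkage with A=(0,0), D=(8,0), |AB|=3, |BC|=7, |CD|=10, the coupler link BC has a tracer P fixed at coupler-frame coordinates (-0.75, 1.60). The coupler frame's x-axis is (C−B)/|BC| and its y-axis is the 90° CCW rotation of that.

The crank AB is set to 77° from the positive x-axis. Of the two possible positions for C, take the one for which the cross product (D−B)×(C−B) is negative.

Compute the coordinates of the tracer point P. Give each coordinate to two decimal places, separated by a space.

2.42 3.21

A=(0,0), D=(8.00,0)
B = A + 3.00·(cos77°, sin77°) = (0.6749, 2.9231)
|BD| = 7.8868
circle(B,7.00) ∩ circle(D,10.00): a=0.7102, h=6.9639
  candidates: C₊=(3.9155,9.1278) cross=54.923; C₋=(-1.2466,-3.8080) cross=-54.923
  mode - wants cross < 0 → take C=(-1.2466,-3.8080) (cross=-54.923)
ex = (C−B)/|BC| = (-0.2745,-0.9616); ey = (0.9616,-0.2745)
P = B + -0.75·ex + 1.60·ey = (2.4193,3.2051)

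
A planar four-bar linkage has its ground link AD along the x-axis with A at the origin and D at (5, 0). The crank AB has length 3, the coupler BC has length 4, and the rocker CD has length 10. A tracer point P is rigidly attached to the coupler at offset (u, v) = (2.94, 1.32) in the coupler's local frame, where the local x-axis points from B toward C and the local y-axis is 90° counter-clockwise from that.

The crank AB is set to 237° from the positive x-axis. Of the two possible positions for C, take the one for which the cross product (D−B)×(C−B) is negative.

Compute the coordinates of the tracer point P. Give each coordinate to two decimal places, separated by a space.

-1.15 -5.70

A=(0,0), D=(5.00,0)
B = A + 3.00·(cos237°, sin237°) = (-1.6339, -2.5160)
|BD| = 7.0950
circle(B,4.00) ∩ circle(D,10.00): a=-2.3721, h=3.2207
  candidates: C₊=(-4.9940,-0.3458) cross=22.851; C₋=(-2.7098,-6.3686) cross=-22.851
  mode - wants cross < 0 → take C=(-2.7098,-6.3686) (cross=-22.851)
ex = (C−B)/|BC| = (-0.2690,-0.9631); ey = (0.9631,-0.2690)
P = B + 2.94·ex + 1.32·ey = (-1.1533,-5.7027)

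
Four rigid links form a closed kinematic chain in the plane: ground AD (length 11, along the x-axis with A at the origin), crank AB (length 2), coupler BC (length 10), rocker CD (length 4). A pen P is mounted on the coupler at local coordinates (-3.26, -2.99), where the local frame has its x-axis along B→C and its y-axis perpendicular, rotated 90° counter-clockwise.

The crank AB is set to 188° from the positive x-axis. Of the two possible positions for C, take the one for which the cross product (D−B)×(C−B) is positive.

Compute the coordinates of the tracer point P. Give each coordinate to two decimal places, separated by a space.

-4.38 -4.00

A=(0,0), D=(11.00,0)
B = A + 2.00·(cos188°, sin188°) = (-1.9805, -0.2783)
|BD| = 12.9835
circle(B,10.00) ∩ circle(D,4.00): a=9.7266, h=2.3222
  candidates: C₊=(7.6941,2.2519) cross=30.150; C₋=(7.7936,-2.3915) cross=-30.150
  mode + wants cross > 0 → take C=(7.6941,2.2519) (cross=30.150)
ex = (C−B)/|BC| = (0.9675,0.2530); ey = (-0.2530,0.9675)
P = B + -3.26·ex + -2.99·ey = (-4.3779,-3.9959)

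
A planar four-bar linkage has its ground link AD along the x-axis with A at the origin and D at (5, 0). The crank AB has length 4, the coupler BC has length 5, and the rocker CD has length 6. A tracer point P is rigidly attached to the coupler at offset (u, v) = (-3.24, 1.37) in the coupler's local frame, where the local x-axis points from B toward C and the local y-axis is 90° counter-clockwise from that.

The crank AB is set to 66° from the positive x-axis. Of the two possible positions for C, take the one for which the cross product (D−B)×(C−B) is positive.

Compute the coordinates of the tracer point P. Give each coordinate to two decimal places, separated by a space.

A=(0,0), D=(5.00,0)
B = A + 4.00·(cos66°, sin66°) = (1.6269, 3.6542)
|BD| = 4.9730
circle(B,5.00) ∩ circle(D,6.00): a=1.3805, h=4.8056
  candidates: C₊=(6.0945,5.8993) cross=23.898; C₋=(-0.9679,-0.6198) cross=-23.898
  mode + wants cross > 0 → take C=(6.0945,5.8993) (cross=23.898)
ex = (C−B)/|BC| = (0.8935,0.4490); ey = (-0.4490,0.8935)
P = B + -3.24·ex + 1.37·ey = (-1.8832,3.4235)

-1.88 3.42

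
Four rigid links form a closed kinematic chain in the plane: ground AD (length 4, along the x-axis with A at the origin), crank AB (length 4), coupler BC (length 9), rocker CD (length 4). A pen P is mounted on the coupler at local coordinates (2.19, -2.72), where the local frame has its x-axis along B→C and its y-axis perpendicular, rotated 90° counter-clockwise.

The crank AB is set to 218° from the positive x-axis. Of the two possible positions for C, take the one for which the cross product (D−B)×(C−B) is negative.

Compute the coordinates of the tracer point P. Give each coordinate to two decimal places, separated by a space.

A=(0,0), D=(4.00,0)
B = A + 4.00·(cos218°, sin218°) = (-3.1520, -2.4626)
|BD| = 7.5641
circle(B,9.00) ∩ circle(D,4.00): a=8.0787, h=3.9668
  candidates: C₊=(3.1950,3.9182) cross=30.005; C₋=(5.7779,-3.5831) cross=-30.005
  mode - wants cross < 0 → take C=(5.7779,-3.5831) (cross=-30.005)
ex = (C−B)/|BC| = (0.9922,-0.1245); ey = (0.1245,0.9922)
P = B + 2.19·ex + -2.72·ey = (-1.3177,-5.4341)

-1.32 -5.43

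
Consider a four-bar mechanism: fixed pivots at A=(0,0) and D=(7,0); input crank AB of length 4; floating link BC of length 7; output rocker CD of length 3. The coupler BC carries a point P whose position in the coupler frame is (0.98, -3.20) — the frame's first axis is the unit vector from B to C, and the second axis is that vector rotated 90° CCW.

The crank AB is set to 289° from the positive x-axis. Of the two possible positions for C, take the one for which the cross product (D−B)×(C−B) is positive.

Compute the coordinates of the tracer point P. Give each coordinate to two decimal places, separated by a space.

A=(0,0), D=(7.00,0)
B = A + 4.00·(cos289°, sin289°) = (1.3023, -3.7821)
|BD| = 6.8387
circle(B,7.00) ∩ circle(D,3.00): a=6.3439, h=2.9589
  candidates: C₊=(4.9513,2.1916) cross=20.235; C₋=(8.2241,-2.7389) cross=-20.235
  mode + wants cross > 0 → take C=(4.9513,2.1916) (cross=20.235)
ex = (C−B)/|BC| = (0.5213,0.8534); ey = (-0.8534,0.5213)
P = B + 0.98·ex + -3.20·ey = (4.5439,-4.6139)

4.54 -4.61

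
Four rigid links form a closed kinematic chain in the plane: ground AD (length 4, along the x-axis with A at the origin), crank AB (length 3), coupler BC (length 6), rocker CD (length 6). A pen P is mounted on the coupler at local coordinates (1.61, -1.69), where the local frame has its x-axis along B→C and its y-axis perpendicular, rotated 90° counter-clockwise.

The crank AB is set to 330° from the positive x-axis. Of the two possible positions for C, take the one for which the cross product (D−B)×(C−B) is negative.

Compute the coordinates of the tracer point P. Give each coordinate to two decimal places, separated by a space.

3.02 -3.80

A=(0,0), D=(4.00,0)
B = A + 3.00·(cos330°, sin330°) = (2.5981, -1.5000)
|BD| = 2.0531
circle(B,6.00) ∩ circle(D,6.00): a=1.0266, h=5.9115
  candidates: C₊=(-1.0199,3.2865) cross=12.137; C₋=(7.6179,-4.7865) cross=-12.137
  mode - wants cross < 0 → take C=(7.6179,-4.7865) (cross=-12.137)
ex = (C−B)/|BC| = (0.8366,-0.5478); ey = (0.5478,0.8366)
P = B + 1.61·ex + -1.69·ey = (3.0194,-3.7958)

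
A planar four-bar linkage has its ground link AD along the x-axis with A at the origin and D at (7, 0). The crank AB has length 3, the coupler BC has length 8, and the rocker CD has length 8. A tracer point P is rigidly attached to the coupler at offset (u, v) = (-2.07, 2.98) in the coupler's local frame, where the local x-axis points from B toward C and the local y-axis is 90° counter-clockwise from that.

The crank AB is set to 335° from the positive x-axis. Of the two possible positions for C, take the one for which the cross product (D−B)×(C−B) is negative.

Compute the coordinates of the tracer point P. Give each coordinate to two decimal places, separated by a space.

A=(0,0), D=(7.00,0)
B = A + 3.00·(cos335°, sin335°) = (2.7189, -1.2679)
|BD| = 4.4649
circle(B,8.00) ∩ circle(D,8.00): a=2.2324, h=7.6822
  candidates: C₊=(2.6780,6.7320) cross=34.300; C₋=(7.0409,-7.9999) cross=-34.300
  mode - wants cross < 0 → take C=(7.0409,-7.9999) (cross=-34.300)
ex = (C−B)/|BC| = (0.5402,-0.8415); ey = (0.8415,0.5402)
P = B + -2.07·ex + 2.98·ey = (4.1083,2.0840)

4.11 2.08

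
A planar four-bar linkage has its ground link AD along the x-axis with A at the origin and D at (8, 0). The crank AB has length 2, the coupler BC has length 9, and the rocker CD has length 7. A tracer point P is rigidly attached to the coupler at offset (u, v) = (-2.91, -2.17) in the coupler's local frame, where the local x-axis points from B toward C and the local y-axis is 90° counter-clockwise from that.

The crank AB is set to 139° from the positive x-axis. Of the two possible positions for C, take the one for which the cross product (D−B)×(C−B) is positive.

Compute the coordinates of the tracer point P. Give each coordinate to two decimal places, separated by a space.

A=(0,0), D=(8.00,0)
B = A + 2.00·(cos139°, sin139°) = (-1.5094, 1.3121)
|BD| = 9.5995
circle(B,9.00) ∩ circle(D,7.00): a=6.4665, h=6.2597
  candidates: C₊=(5.7520,6.6292) cross=60.090; C₋=(4.0408,-5.7727) cross=-60.090
  mode + wants cross > 0 → take C=(5.7520,6.6292) (cross=60.090)
ex = (C−B)/|BC| = (0.8068,0.5908); ey = (-0.5908,0.8068)
P = B + -2.91·ex + -2.17·ey = (-2.5753,-2.1579)

-2.58 -2.16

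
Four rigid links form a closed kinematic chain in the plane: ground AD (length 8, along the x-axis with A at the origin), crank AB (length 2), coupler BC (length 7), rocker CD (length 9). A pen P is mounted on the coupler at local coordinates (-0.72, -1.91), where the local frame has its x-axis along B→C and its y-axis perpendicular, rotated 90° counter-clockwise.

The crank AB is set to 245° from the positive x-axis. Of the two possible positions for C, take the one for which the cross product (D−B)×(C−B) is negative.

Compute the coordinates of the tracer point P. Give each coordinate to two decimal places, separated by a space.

A=(0,0), D=(8.00,0)
B = A + 2.00·(cos245°, sin245°) = (-0.8452, -1.8126)
|BD| = 9.0291
circle(B,7.00) ∩ circle(D,9.00): a=2.7425, h=6.4404
  candidates: C₊=(0.5485,5.0472) cross=58.151; C₋=(3.1343,-7.5713) cross=-58.151
  mode - wants cross < 0 → take C=(3.1343,-7.5713) (cross=-58.151)
ex = (C−B)/|BC| = (0.5685,-0.8227); ey = (0.8227,0.5685)
P = B + -0.72·ex + -1.91·ey = (-2.8259,-2.3061)

-2.83 -2.31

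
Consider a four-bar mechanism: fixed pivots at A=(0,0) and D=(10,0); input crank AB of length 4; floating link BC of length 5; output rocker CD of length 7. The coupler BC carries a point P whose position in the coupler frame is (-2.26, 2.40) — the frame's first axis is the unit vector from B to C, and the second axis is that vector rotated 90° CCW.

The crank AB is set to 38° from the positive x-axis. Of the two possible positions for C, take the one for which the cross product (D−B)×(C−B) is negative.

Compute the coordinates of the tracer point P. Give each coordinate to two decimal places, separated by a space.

5.40 4.87

A=(0,0), D=(10.00,0)
B = A + 4.00·(cos38°, sin38°) = (3.1520, 2.4626)
|BD| = 7.2773
circle(B,5.00) ∩ circle(D,7.00): a=1.9897, h=4.5871
  candidates: C₊=(6.5766,6.1058) cross=33.381; C₋=(3.4721,-2.5271) cross=-33.381
  mode - wants cross < 0 → take C=(3.4721,-2.5271) (cross=-33.381)
ex = (C−B)/|BC| = (0.0640,-0.9979); ey = (0.9979,0.0640)
P = B + -2.26·ex + 2.40·ey = (5.4025,4.8716)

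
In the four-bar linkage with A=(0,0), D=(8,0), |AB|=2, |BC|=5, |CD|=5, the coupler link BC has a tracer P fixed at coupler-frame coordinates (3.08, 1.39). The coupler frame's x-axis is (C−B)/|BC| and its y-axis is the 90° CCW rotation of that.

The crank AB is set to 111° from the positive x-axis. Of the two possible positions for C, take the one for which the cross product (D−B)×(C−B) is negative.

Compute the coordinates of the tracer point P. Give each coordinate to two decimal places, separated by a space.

2.55 1.01

A=(0,0), D=(8.00,0)
B = A + 2.00·(cos111°, sin111°) = (-0.7167, 1.8672)
|BD| = 8.9145
circle(B,5.00) ∩ circle(D,5.00): a=4.4572, h=2.2656
  candidates: C₊=(4.1162,3.1490) cross=20.197; C₋=(3.1671,-1.2818) cross=-20.197
  mode - wants cross < 0 → take C=(3.1671,-1.2818) (cross=-20.197)
ex = (C−B)/|BC| = (0.7768,-0.6298); ey = (0.6298,0.7768)
P = B + 3.08·ex + 1.39·ey = (2.5511,1.0071)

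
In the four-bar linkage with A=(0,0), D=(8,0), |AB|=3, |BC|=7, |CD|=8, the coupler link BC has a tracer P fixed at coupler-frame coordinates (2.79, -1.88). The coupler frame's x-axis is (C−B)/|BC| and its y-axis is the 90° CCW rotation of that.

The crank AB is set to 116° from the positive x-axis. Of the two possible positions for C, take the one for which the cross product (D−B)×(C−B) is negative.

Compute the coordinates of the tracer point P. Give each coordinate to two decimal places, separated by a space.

A=(0,0), D=(8.00,0)
B = A + 3.00·(cos116°, sin116°) = (-1.3151, 2.6964)
|BD| = 9.6975
circle(B,7.00) ∩ circle(D,8.00): a=4.0754, h=5.6913
  candidates: C₊=(4.1820,7.0302) cross=55.192; C₋=(1.0171,-3.9037) cross=-55.192
  mode - wants cross < 0 → take C=(1.0171,-3.9037) (cross=-55.192)
ex = (C−B)/|BC| = (0.3332,-0.9429); ey = (0.9429,0.3332)
P = B + 2.79·ex + -1.88·ey = (-2.1582,-0.5606)

-2.16 -0.56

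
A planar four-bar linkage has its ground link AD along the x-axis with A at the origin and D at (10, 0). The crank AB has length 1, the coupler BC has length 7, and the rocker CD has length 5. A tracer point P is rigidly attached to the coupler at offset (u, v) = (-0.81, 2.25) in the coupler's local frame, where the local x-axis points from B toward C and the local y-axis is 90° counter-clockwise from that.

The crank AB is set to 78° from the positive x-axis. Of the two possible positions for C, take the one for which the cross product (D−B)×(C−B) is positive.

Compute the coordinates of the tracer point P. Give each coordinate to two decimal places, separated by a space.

-1.42 2.73

A=(0,0), D=(10.00,0)
B = A + 1.00·(cos78°, sin78°) = (0.2079, 0.9781)
|BD| = 9.8408
circle(B,7.00) ∩ circle(D,5.00): a=6.1398, h=3.3619
  candidates: C₊=(6.6515,3.7132) cross=33.084; C₋=(5.9832,-2.9774) cross=-33.084
  mode + wants cross > 0 → take C=(6.6515,3.7132) (cross=33.084)
ex = (C−B)/|BC| = (0.9205,0.3907); ey = (-0.3907,0.9205)
P = B + -0.81·ex + 2.25·ey = (-1.4168,2.7328)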